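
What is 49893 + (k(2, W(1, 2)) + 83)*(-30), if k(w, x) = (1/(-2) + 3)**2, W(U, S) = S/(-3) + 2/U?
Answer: 94431/2 ≈ 47216.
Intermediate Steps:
W(U, S) = 2/U - S/3 (W(U, S) = S*(-1/3) + 2/U = -S/3 + 2/U = 2/U - S/3)
k(w, x) = 25/4 (k(w, x) = (-1/2 + 3)**2 = (5/2)**2 = 25/4)
49893 + (k(2, W(1, 2)) + 83)*(-30) = 49893 + (25/4 + 83)*(-30) = 49893 + (357/4)*(-30) = 49893 - 5355/2 = 94431/2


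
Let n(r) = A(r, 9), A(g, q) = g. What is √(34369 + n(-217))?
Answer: 2*√8538 ≈ 184.80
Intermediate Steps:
n(r) = r
√(34369 + n(-217)) = √(34369 - 217) = √34152 = 2*√8538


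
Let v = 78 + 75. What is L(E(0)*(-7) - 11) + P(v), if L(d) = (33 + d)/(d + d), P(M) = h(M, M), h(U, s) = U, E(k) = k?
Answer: 152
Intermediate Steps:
v = 153
P(M) = M
L(d) = (33 + d)/(2*d) (L(d) = (33 + d)/((2*d)) = (33 + d)*(1/(2*d)) = (33 + d)/(2*d))
L(E(0)*(-7) - 11) + P(v) = (33 + (0*(-7) - 11))/(2*(0*(-7) - 11)) + 153 = (33 + (0 - 11))/(2*(0 - 11)) + 153 = (½)*(33 - 11)/(-11) + 153 = (½)*(-1/11)*22 + 153 = -1 + 153 = 152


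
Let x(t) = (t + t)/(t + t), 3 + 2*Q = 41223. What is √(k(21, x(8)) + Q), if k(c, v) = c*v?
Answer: 23*√39 ≈ 143.64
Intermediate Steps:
Q = 20610 (Q = -3/2 + (½)*41223 = -3/2 + 41223/2 = 20610)
x(t) = 1 (x(t) = (2*t)/((2*t)) = (2*t)*(1/(2*t)) = 1)
√(k(21, x(8)) + Q) = √(21*1 + 20610) = √(21 + 20610) = √20631 = 23*√39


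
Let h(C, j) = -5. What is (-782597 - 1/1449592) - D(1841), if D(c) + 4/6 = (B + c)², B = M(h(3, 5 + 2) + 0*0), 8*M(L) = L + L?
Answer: -36245103151139/8697552 ≈ -4.1673e+6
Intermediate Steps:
M(L) = L/4 (M(L) = (L + L)/8 = (2*L)/8 = L/4)
B = -5/4 (B = (-5 + 0*0)/4 = (-5 + 0)/4 = (¼)*(-5) = -5/4 ≈ -1.2500)
D(c) = -⅔ + (-5/4 + c)²
(-782597 - 1/1449592) - D(1841) = (-782597 - 1/1449592) - (-⅔ + (-5 + 4*1841)²/16) = (-782597 - 1*1/1449592) - (-⅔ + (-5 + 7364)²/16) = (-782597 - 1/1449592) - (-⅔ + (1/16)*7359²) = -1134446350425/1449592 - (-⅔ + (1/16)*54154881) = -1134446350425/1449592 - (-⅔ + 54154881/16) = -1134446350425/1449592 - 1*162464611/48 = -1134446350425/1449592 - 162464611/48 = -36245103151139/8697552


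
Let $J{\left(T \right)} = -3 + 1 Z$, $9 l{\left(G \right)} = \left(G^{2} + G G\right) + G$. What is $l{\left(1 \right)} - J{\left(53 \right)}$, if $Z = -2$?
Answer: $\frac{16}{3} \approx 5.3333$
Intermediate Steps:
$l{\left(G \right)} = \frac{G}{9} + \frac{2 G^{2}}{9}$ ($l{\left(G \right)} = \frac{\left(G^{2} + G G\right) + G}{9} = \frac{\left(G^{2} + G^{2}\right) + G}{9} = \frac{2 G^{2} + G}{9} = \frac{G + 2 G^{2}}{9} = \frac{G}{9} + \frac{2 G^{2}}{9}$)
$J{\left(T \right)} = -5$ ($J{\left(T \right)} = -3 + 1 \left(-2\right) = -3 - 2 = -5$)
$l{\left(1 \right)} - J{\left(53 \right)} = \frac{1}{9} \cdot 1 \left(1 + 2 \cdot 1\right) - -5 = \frac{1}{9} \cdot 1 \left(1 + 2\right) + 5 = \frac{1}{9} \cdot 1 \cdot 3 + 5 = \frac{1}{3} + 5 = \frac{16}{3}$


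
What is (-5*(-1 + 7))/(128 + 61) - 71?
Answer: -4483/63 ≈ -71.159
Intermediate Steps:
(-5*(-1 + 7))/(128 + 61) - 71 = -5*6/189 - 71 = -30*1/189 - 71 = -10/63 - 71 = -4483/63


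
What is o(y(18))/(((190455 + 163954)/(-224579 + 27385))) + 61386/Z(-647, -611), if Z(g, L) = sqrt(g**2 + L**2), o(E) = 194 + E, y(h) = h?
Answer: -41805128/354409 + 30693*sqrt(791930)/395965 ≈ -48.977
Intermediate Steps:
Z(g, L) = sqrt(L**2 + g**2)
o(y(18))/(((190455 + 163954)/(-224579 + 27385))) + 61386/Z(-647, -611) = (194 + 18)/(((190455 + 163954)/(-224579 + 27385))) + 61386/(sqrt((-611)**2 + (-647)**2)) = 212/((354409/(-197194))) + 61386/(sqrt(373321 + 418609)) = 212/((354409*(-1/197194))) + 61386/(sqrt(791930)) = 212/(-354409/197194) + 61386*(sqrt(791930)/791930) = 212*(-197194/354409) + 30693*sqrt(791930)/395965 = -41805128/354409 + 30693*sqrt(791930)/395965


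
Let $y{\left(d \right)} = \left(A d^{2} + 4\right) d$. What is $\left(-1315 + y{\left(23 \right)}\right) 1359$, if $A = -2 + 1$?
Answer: $-18197010$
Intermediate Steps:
$A = -1$
$y{\left(d \right)} = d \left(4 - d^{2}\right)$ ($y{\left(d \right)} = \left(- d^{2} + 4\right) d = \left(4 - d^{2}\right) d = d \left(4 - d^{2}\right)$)
$\left(-1315 + y{\left(23 \right)}\right) 1359 = \left(-1315 + 23 \left(4 - 23^{2}\right)\right) 1359 = \left(-1315 + 23 \left(4 - 529\right)\right) 1359 = \left(-1315 + 23 \left(-525\right)\right) 1359 = \left(-1315 - 12075\right) 1359 = \left(-13390\right) 1359 = -18197010$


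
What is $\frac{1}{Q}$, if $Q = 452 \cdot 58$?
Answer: $\frac{1}{26216} \approx 3.8145 \cdot 10^{-5}$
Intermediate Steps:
$Q = 26216$
$\frac{1}{Q} = \frac{1}{26216}$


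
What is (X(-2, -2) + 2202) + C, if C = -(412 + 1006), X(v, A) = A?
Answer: 782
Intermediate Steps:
C = -1418 (C = -1*1418 = -1418)
(X(-2, -2) + 2202) + C = (-2 + 2202) - 1418 = 2200 - 1418 = 782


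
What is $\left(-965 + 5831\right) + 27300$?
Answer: $32166$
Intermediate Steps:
$\left(-965 + 5831\right) + 27300 = 4866 + 27300 = 32166$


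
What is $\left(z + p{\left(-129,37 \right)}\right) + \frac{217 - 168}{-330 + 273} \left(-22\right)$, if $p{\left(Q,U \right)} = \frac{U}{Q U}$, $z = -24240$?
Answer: $- \frac{19788635}{817} \approx -24221.0$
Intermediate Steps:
$p{\left(Q,U \right)} = \frac{1}{Q}$ ($p{\left(Q,U \right)} = U \frac{1}{Q U} = \frac{1}{Q}$)
$\left(z + p{\left(-129,37 \right)}\right) + \frac{217 - 168}{-330 + 273} \left(-22\right) = \left(-24240 + \frac{1}{-129}\right) + \frac{217 - 168}{-330 + 273} \left(-22\right) = \left(-24240 - \frac{1}{129}\right) + \frac{49}{-57} \left(-22\right) = - \frac{3126961}{129} + 49 \left(- \frac{1}{57}\right) \left(-22\right) = - \frac{3126961}{129} - - \frac{1078}{57} = - \frac{3126961}{129} + \frac{1078}{57} = - \frac{19788635}{817}$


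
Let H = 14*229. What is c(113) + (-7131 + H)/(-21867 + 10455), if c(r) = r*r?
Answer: 145723753/11412 ≈ 12769.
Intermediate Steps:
H = 3206
c(r) = r²
c(113) + (-7131 + H)/(-21867 + 10455) = 113² + (-7131 + 3206)/(-21867 + 10455) = 12769 - 3925/(-11412) = 12769 - 3925*(-1/11412) = 12769 + 3925/11412 = 145723753/11412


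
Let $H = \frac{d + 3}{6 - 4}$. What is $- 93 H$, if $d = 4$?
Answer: $- \frac{651}{2} \approx -325.5$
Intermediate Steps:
$H = \frac{7}{2}$ ($H = \frac{4 + 3}{6 - 4} = \frac{7}{2} \approx 3.5$)
$- 93 H = \left(-93\right) \frac{7}{2} = - \frac{651}{2}$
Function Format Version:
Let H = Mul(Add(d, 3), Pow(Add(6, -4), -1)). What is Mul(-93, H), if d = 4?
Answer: Rational(-651, 2) ≈ -325.50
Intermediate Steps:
H = Rational(7, 2) (H = Mul(Add(4, 3), Pow(Add(6, -4), -1)) = Mul(7, Pow(2, -1)) = Mul(7, Rational(1, 2)) = Rational(7, 2) ≈ 3.5000)
Mul(-93, H) = Mul(-93, Rational(7, 2)) = Rational(-651, 2)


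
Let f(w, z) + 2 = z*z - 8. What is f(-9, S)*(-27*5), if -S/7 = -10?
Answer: -660150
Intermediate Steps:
S = 70 (S = -7*(-10) = 70)
f(w, z) = -10 + z² (f(w, z) = -2 + (z*z - 8) = -2 + (z² - 8) = -2 + (-8 + z²) = -10 + z²)
f(-9, S)*(-27*5) = (-10 + 70²)*(-27*5) = (-10 + 4900)*(-135) = 4890*(-135) = -660150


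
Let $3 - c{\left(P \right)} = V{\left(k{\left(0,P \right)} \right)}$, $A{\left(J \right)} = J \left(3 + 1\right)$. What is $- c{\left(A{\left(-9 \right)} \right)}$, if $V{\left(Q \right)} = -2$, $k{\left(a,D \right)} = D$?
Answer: $-5$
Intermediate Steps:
$A{\left(J \right)} = 4 J$ ($A{\left(J \right)} = J 4 = 4 J$)
$c{\left(P \right)} = 5$ ($c{\left(P \right)} = 3 - -2 = 3 + 2 = 5$)
$- c{\left(A{\left(-9 \right)} \right)} = \left(-1\right) 5 = -5$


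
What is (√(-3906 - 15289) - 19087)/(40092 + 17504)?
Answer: -19087/57596 + I*√19195/57596 ≈ -0.33139 + 0.0024055*I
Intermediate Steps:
(√(-3906 - 15289) - 19087)/(40092 + 17504) = (√(-19195) - 19087)/57596 = (I*√19195 - 19087)*(1/57596) = (-19087 + I*√19195)*(1/57596) = -19087/57596 + I*√19195/57596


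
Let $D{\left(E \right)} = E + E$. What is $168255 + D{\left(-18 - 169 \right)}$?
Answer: $167881$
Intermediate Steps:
$D{\left(E \right)} = 2 E$
$168255 + D{\left(-18 - 169 \right)} = 168255 + 2 \left(-18 - 169\right) = 168255 + 2 \left(-187\right) = 168255 - 374 = 167881$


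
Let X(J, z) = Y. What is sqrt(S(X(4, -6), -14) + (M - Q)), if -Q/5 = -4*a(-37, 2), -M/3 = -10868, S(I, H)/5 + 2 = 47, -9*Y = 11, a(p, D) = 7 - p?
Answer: sqrt(31949) ≈ 178.74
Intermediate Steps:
Y = -11/9 (Y = -1/9*11 = -11/9 ≈ -1.2222)
X(J, z) = -11/9
S(I, H) = 225 (S(I, H) = -10 + 5*47 = -10 + 235 = 225)
M = 32604 (M = -3*(-10868) = 32604)
Q = 880 (Q = -(-20)*(7 - 1*(-37)) = -(-20)*(7 + 37) = -(-20)*44 = -5*(-176) = 880)
sqrt(S(X(4, -6), -14) + (M - Q)) = sqrt(225 + (32604 - 1*880)) = sqrt(225 + (32604 - 880)) = sqrt(225 + 31724) = sqrt(31949)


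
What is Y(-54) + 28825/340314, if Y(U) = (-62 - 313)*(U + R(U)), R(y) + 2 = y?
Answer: 14037981325/340314 ≈ 41250.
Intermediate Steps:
R(y) = -2 + y
Y(U) = 750 - 750*U (Y(U) = (-62 - 313)*(U + (-2 + U)) = -375*(-2 + 2*U) = 750 - 750*U)
Y(-54) + 28825/340314 = (750 - 750*(-54)) + 28825/340314 = (750 + 40500) + 28825*(1/340314) = 41250 + 28825/340314 = 14037981325/340314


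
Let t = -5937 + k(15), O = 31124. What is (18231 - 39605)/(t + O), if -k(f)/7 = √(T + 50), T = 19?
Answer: -269173469/317190794 - 74809*√69/317190794 ≈ -0.85058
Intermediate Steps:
k(f) = -7*√69 (k(f) = -7*√(19 + 50) = -7*√69)
t = -5937 - 7*√69 ≈ -5995.1
(18231 - 39605)/(t + O) = (18231 - 39605)/((-5937 - 7*√69) + 31124) = -21374/(25187 - 7*√69)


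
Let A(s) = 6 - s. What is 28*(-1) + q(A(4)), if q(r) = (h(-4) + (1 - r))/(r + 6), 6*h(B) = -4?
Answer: -677/24 ≈ -28.208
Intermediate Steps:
h(B) = -⅔ (h(B) = (⅙)*(-4) = -⅔)
q(r) = (⅓ - r)/(6 + r) (q(r) = (-⅔ + (1 - r))/(r + 6) = (⅓ - r)/(6 + r))
28*(-1) + q(A(4)) = 28*(-1) + (⅓ - (6 - 1*4))/(6 + (6 - 1*4)) = -28 + (⅓ - (6 - 4))/(6 + (6 - 4)) = -28 + (⅓ - 1*2)/(6 + 2) = -28 + (⅓ - 2)/8 = -28 + (⅛)*(-5/3) = -28 - 5/24 = -677/24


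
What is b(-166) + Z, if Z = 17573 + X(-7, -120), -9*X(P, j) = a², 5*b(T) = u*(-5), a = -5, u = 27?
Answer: 157889/9 ≈ 17543.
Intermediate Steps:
b(T) = -27 (b(T) = (27*(-5))/5 = (⅕)*(-135) = -27)
X(P, j) = -25/9 (X(P, j) = -⅑*(-5)² = -⅑*25 = -25/9)
Z = 158132/9 (Z = 17573 - 25/9 = 158132/9 ≈ 17570.)
b(-166) + Z = -27 + 158132/9 = 157889/9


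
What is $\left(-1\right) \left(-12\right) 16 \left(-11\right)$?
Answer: $-2112$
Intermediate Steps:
$\left(-1\right) \left(-12\right) 16 \left(-11\right) = 12 \cdot 16 \left(-11\right) = 192 \left(-11\right) = -2112$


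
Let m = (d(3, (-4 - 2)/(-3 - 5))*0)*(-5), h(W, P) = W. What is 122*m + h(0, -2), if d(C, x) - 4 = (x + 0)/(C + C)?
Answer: 0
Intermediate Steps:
d(C, x) = 4 + x/(2*C) (d(C, x) = 4 + (x + 0)/(C + C) = 4 + x/((2*C)) = 4 + x*(1/(2*C)) = 4 + x/(2*C))
m = 0 (m = ((4 + (½)*((-4 - 2)/(-3 - 5))/3)*0)*(-5) = ((4 + (½)*(-6/(-8))*(⅓))*0)*(-5) = ((4 + (½)*(-6*(-⅛))*(⅓))*0)*(-5) = ((4 + (½)*(¾)*(⅓))*0)*(-5) = ((4 + ⅛)*0)*(-5) = ((33/8)*0)*(-5) = 0*(-5) = 0)
122*m + h(0, -2) = 122*0 + 0 = 0 + 0 = 0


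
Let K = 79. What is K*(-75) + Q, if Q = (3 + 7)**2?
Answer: -5825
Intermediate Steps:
Q = 100 (Q = 10**2 = 100)
K*(-75) + Q = 79*(-75) + 100 = -5925 + 100 = -5825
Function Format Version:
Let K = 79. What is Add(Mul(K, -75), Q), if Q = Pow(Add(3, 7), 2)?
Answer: -5825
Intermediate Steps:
Q = 100 (Q = Pow(10, 2) = 100)
Add(Mul(K, -75), Q) = Add(Mul(79, -75), 100) = Add(-5925, 100) = -5825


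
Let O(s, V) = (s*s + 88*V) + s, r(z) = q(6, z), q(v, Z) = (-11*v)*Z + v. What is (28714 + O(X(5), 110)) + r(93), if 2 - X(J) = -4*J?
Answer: 32768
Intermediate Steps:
X(J) = 2 + 4*J (X(J) = 2 - (-4)*J = 2 + 4*J)
q(v, Z) = v - 11*Z*v (q(v, Z) = -11*Z*v + v = v - 11*Z*v)
r(z) = 6 - 66*z (r(z) = 6*(1 - 11*z) = 6 - 66*z)
O(s, V) = s + s**2 + 88*V (O(s, V) = (s**2 + 88*V) + s = s + s**2 + 88*V)
(28714 + O(X(5), 110)) + r(93) = (28714 + ((2 + 4*5) + (2 + 4*5)**2 + 88*110)) + (6 - 66*93) = (28714 + ((2 + 20) + (2 + 20)**2 + 9680)) + (6 - 6138) = (28714 + (22 + 22**2 + 9680)) - 6132 = (28714 + (22 + 484 + 9680)) - 6132 = (28714 + 10186) - 6132 = 38900 - 6132 = 32768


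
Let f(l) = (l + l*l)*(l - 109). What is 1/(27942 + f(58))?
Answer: -1/146580 ≈ -6.8222e-6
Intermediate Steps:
f(l) = (-109 + l)*(l + l**2) (f(l) = (l + l**2)*(-109 + l) = (-109 + l)*(l + l**2))
1/(27942 + f(58)) = 1/(27942 + 58*(-109 + 58**2 - 108*58)) = 1/(27942 + 58*(-109 + 3364 - 6264)) = 1/(27942 + 58*(-3009)) = 1/(27942 - 174522) = 1/(-146580) = -1/146580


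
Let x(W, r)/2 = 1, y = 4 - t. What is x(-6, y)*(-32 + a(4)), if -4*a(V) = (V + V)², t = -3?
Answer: -96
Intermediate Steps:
y = 7 (y = 4 - 1*(-3) = 4 + 3 = 7)
x(W, r) = 2 (x(W, r) = 2*1 = 2)
a(V) = -V² (a(V) = -(V + V)²/4 = -4*V²/4 = -V²)
x(-6, y)*(-32 + a(4)) = 2*(-32 - 1*4²) = 2*(-32 - 1*16) = 2*(-32 - 16) = 2*(-48) = -96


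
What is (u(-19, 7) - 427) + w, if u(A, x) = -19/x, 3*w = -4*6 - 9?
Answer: -3085/7 ≈ -440.71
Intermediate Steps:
w = -11 (w = (-4*6 - 9)/3 = (-24 - 9)/3 = (⅓)*(-33) = -11)
(u(-19, 7) - 427) + w = (-19/7 - 427) - 11 = -3008/7 - 11 = -3085/7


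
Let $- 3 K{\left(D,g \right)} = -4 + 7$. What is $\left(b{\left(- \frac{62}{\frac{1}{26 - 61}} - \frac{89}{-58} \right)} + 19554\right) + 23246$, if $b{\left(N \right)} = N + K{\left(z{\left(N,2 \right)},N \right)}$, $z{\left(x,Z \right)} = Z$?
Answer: $\frac{2608291}{58} \approx 44971.0$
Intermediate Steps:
$K{\left(D,g \right)} = -1$ ($K{\left(D,g \right)} = - \frac{-4 + 7}{3} = \left(- \frac{1}{3}\right) 3 = -1$)
$b{\left(N \right)} = -1 + N$ ($b{\left(N \right)} = N - 1 = -1 + N$)
$\left(b{\left(- \frac{62}{\frac{1}{26 - 61}} - \frac{89}{-58} \right)} + 19554\right) + 23246 = \left(\left(-1 - \left(-2170 - \frac{89}{58}\right)\right) + 19554\right) + 23246 = \left(\left(-1 - \left(- \frac{89}{58} + \frac{62}{\frac{1}{-35}}\right)\right) + 19554\right) + 23246 = \left(\left(-1 - \left(- \frac{89}{58} + \frac{62}{- \frac{1}{35}}\right)\right) + 19554\right) + 23246 = \left(\left(-1 + \left(\left(-62\right) \left(-35\right) + \frac{89}{58}\right)\right) + 19554\right) + 23246 = \left(\left(-1 + \left(2170 + \frac{89}{58}\right)\right) + 19554\right) + 23246 = \left(\left(-1 + \frac{125949}{58}\right) + 19554\right) + 23246 = \left(\frac{125891}{58} + 19554\right) + 23246 = \frac{1260023}{58} + 23246 = \frac{2608291}{58}$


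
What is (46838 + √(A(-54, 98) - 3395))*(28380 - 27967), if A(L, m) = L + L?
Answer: 19344094 + 413*I*√3503 ≈ 1.9344e+7 + 24444.0*I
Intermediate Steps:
A(L, m) = 2*L
(46838 + √(A(-54, 98) - 3395))*(28380 - 27967) = (46838 + √(2*(-54) - 3395))*(28380 - 27967) = (46838 + √(-108 - 3395))*413 = (46838 + √(-3503))*413 = (46838 + I*√3503)*413 = 19344094 + 413*I*√3503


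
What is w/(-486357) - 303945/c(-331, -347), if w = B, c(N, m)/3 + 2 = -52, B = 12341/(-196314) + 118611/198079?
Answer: 53225055824293781870/28368484589645613 ≈ 1876.2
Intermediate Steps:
B = 20840506915/38885680806 (B = 12341*(-1/196314) + 118611*(1/198079) = -12341/196314 + 118611/198079 = 20840506915/38885680806 ≈ 0.53594)
c(N, m) = -162 (c(N, m) = -6 + 3*(-52) = -6 - 156 = -162)
w = 20840506915/38885680806 ≈ 0.53594
w/(-486357) - 303945/c(-331, -347) = (20840506915/38885680806)/(-486357) - 303945/(-162) = (20840506915/38885680806)*(-1/486357) - 303945*(-1/162) = -20840506915/18912323059763742 + 101315/54 = 53225055824293781870/28368484589645613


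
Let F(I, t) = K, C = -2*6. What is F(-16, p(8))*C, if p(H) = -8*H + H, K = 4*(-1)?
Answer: 48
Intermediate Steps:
K = -4
C = -12
p(H) = -7*H
F(I, t) = -4
F(-16, p(8))*C = -4*(-12) = 48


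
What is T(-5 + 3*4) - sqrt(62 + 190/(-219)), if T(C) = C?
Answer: 7 - 2*sqrt(732993)/219 ≈ -0.81872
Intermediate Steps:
T(-5 + 3*4) - sqrt(62 + 190/(-219)) = (-5 + 3*4) - sqrt(62 + 190/(-219)) = (-5 + 12) - sqrt(62 + 190*(-1/219)) = 7 - sqrt(62 - 190/219) = 7 - sqrt(13388/219) = 7 - 2*sqrt(732993)/219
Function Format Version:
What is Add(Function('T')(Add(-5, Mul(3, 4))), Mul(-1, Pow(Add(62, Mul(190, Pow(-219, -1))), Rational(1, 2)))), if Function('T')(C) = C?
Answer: Add(7, Mul(Rational(-2, 219), Pow(732993, Rational(1, 2)))) ≈ -0.81872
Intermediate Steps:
Add(Function('T')(Add(-5, Mul(3, 4))), Mul(-1, Pow(Add(62, Mul(190, Pow(-219, -1))), Rational(1, 2)))) = Add(Add(-5, Mul(3, 4)), Mul(-1, Pow(Add(62, Mul(190, Pow(-219, -1))), Rational(1, 2)))) = Add(Add(-5, 12), Mul(-1, Pow(Add(62, Mul(190, Rational(-1, 219))), Rational(1, 2)))) = Add(7, Mul(-1, Pow(Add(62, Rational(-190, 219)), Rational(1, 2)))) = Add(7, Mul(-1, Pow(Rational(13388, 219), Rational(1, 2)))) = Add(7, Mul(-1, Mul(Rational(2, 219), Pow(732993, Rational(1, 2))))) = Add(7, Mul(Rational(-2, 219), Pow(732993, Rational(1, 2))))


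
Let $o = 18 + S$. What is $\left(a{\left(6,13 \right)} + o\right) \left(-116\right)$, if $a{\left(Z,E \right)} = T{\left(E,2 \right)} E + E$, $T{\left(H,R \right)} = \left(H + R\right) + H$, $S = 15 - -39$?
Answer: $-52084$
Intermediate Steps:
$S = 54$ ($S = 15 + 39 = 54$)
$T{\left(H,R \right)} = R + 2 H$
$o = 72$ ($o = 18 + 54 = 72$)
$a{\left(Z,E \right)} = E + E \left(2 + 2 E\right)$ ($a{\left(Z,E \right)} = \left(2 + 2 E\right) E + E = E \left(2 + 2 E\right) + E = E + E \left(2 + 2 E\right)$)
$\left(a{\left(6,13 \right)} + o\right) \left(-116\right) = \left(13 \left(3 + 2 \cdot 13\right) + 72\right) \left(-116\right) = \left(13 \left(3 + 26\right) + 72\right) \left(-116\right) = \left(13 \cdot 29 + 72\right) \left(-116\right) = \left(377 + 72\right) \left(-116\right) = 449 \left(-116\right) = -52084$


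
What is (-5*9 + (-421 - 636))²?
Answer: 1214404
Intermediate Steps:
(-5*9 + (-421 - 636))² = (-45 - 1057)² = (-1102)² = 1214404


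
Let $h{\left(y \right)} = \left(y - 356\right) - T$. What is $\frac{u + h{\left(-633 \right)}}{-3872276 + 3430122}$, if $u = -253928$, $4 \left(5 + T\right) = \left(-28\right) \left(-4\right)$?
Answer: $\frac{127470}{221077} \approx 0.57659$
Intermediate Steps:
$T = 23$ ($T = -5 + \frac{\left(-28\right) \left(-4\right)}{4} = -5 + \frac{1}{4} \cdot 112 = -5 + 28 = 23$)
$h{\left(y \right)} = -379 + y$ ($h{\left(y \right)} = \left(y - 356\right) - 23 = \left(-356 + y\right) - 23 = -379 + y$)
$\frac{u + h{\left(-633 \right)}}{-3872276 + 3430122} = \frac{-253928 - 1012}{-3872276 + 3430122} = \frac{-253928 - 1012}{-442154} = \left(-254940\right) \left(- \frac{1}{442154}\right) = \frac{127470}{221077}$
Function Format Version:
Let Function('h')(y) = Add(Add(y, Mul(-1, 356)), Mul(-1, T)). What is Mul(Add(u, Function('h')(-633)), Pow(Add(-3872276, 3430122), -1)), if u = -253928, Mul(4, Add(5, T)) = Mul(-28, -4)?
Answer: Rational(127470, 221077) ≈ 0.57659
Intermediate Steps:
T = 23 (T = Add(-5, Mul(Rational(1, 4), Mul(-28, -4))) = Add(-5, Mul(Rational(1, 4), 112)) = Add(-5, 28) = 23)
Function('h')(y) = Add(-379, y) (Function('h')(y) = Add(Add(y, Mul(-1, 356)), Mul(-1, 23)) = Add(Add(y, -356), -23) = Add(Add(-356, y), -23) = Add(-379, y))
Mul(Add(u, Function('h')(-633)), Pow(Add(-3872276, 3430122), -1)) = Mul(Add(-253928, Add(-379, -633)), Pow(Add(-3872276, 3430122), -1)) = Mul(Add(-253928, -1012), Pow(-442154, -1)) = Mul(-254940, Rational(-1, 442154)) = Rational(127470, 221077)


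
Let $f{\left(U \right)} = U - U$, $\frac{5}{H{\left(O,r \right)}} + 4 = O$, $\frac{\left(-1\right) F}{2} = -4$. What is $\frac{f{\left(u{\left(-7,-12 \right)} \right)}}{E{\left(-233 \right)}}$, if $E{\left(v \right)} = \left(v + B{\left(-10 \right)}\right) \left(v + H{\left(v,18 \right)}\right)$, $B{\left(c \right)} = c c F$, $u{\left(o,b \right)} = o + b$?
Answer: $0$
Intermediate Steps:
$F = 8$ ($F = \left(-2\right) \left(-4\right) = 8$)
$H{\left(O,r \right)} = \frac{5}{-4 + O}$
$u{\left(o,b \right)} = b + o$
$B{\left(c \right)} = 8 c^{2}$ ($B{\left(c \right)} = c c 8 = c^{2} \cdot 8 = 8 c^{2}$)
$f{\left(U \right)} = 0$
$E{\left(v \right)} = \left(800 + v\right) \left(v + \frac{5}{-4 + v}\right)$ ($E{\left(v \right)} = \left(v + 8 \left(-10\right)^{2}\right) \left(v + \frac{5}{-4 + v}\right) = \left(v + 8 \cdot 100\right) \left(v + \frac{5}{-4 + v}\right) = \left(v + 800\right) \left(v + \frac{5}{-4 + v}\right) = \left(800 + v\right) \left(v + \frac{5}{-4 + v}\right)$)
$\frac{f{\left(u{\left(-7,-12 \right)} \right)}}{E{\left(-233 \right)}} = \frac{0}{\frac{1}{-4 - 233} \left(4000 + 5 \left(-233\right) - 233 \left(-4 - 233\right) \left(800 - 233\right)\right)} = \frac{0}{\frac{1}{-237} \left(4000 - 1165 - \left(-55221\right) 567\right)} = \frac{0}{\left(- \frac{1}{237}\right) \left(4000 - 1165 + 31310307\right)} = \frac{0}{\left(- \frac{1}{237}\right) 31313142} = \frac{0}{- \frac{10437714}{79}} = 0 \left(- \frac{79}{10437714}\right) = 0$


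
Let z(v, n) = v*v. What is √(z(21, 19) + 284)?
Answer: 5*√29 ≈ 26.926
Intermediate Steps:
z(v, n) = v²
√(z(21, 19) + 284) = √(21² + 284) = √(441 + 284) = √725 = 5*√29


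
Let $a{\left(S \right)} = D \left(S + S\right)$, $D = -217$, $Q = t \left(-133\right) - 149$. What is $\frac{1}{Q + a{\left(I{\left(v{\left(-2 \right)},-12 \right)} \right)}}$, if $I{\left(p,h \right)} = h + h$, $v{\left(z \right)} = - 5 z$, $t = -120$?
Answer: $\frac{1}{26227} \approx 3.8129 \cdot 10^{-5}$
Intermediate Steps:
$Q = 15811$ ($Q = \left(-120\right) \left(-133\right) - 149 = 15960 - 149 = 15811$)
$I{\left(p,h \right)} = 2 h$
$a{\left(S \right)} = - 434 S$ ($a{\left(S \right)} = - 217 \left(S + S\right) = - 217 \cdot 2 S = - 434 S$)
$\frac{1}{Q + a{\left(I{\left(v{\left(-2 \right)},-12 \right)} \right)}} = \frac{1}{15811 - 434 \cdot 2 \left(-12\right)} = \frac{1}{15811 - -10416} = \frac{1}{15811 + 10416} = \frac{1}{26227}$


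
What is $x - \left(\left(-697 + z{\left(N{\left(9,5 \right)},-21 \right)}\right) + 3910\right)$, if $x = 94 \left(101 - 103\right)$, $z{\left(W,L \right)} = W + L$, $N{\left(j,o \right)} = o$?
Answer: $-3385$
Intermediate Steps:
$z{\left(W,L \right)} = L + W$
$x = -188$ ($x = 94 \left(-2\right) = -188$)
$x - \left(\left(-697 + z{\left(N{\left(9,5 \right)},-21 \right)}\right) + 3910\right) = -188 - \left(\left(-697 + \left(-21 + 5\right)\right) + 3910\right) = -188 - \left(\left(-697 - 16\right) + 3910\right) = -188 - \left(-713 + 3910\right) = -188 - 3197 = -3385$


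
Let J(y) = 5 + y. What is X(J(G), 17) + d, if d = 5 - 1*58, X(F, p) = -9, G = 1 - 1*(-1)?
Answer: -62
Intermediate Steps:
G = 2 (G = 1 + 1 = 2)
d = -53 (d = 5 - 58 = -53)
X(J(G), 17) + d = -9 - 53 = -62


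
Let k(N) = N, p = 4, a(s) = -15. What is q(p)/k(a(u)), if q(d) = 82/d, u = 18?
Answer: -41/30 ≈ -1.3667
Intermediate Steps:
q(p)/k(a(u)) = (82/4)/(-15) = (82*(¼))*(-1/15) = (41/2)*(-1/15) = -41/30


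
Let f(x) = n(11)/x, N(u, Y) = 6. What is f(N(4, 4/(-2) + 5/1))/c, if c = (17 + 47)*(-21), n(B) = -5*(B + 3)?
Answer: 5/576 ≈ 0.0086806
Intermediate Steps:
n(B) = -15 - 5*B (n(B) = -5*(3 + B) = -15 - 5*B)
f(x) = -70/x (f(x) = (-15 - 5*11)/x = (-15 - 55)/x = -70/x)
c = -1344 (c = 64*(-21) = -1344)
f(N(4, 4/(-2) + 5/1))/c = -70/6/(-1344) = -70*⅙*(-1/1344) = -35/3*(-1/1344) = 5/576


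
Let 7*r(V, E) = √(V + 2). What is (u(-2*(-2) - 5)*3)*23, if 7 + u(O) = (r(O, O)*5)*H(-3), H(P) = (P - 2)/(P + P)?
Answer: -6187/14 ≈ -441.93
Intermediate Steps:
r(V, E) = √(2 + V)/7 (r(V, E) = √(V + 2)/7 = √(2 + V)/7)
H(P) = (-2 + P)/(2*P) (H(P) = (-2 + P)/((2*P)) = (-2 + P)*(1/(2*P)) = (-2 + P)/(2*P))
u(O) = -7 + 25*√(2 + O)/42 (u(O) = -7 + ((√(2 + O)/7)*5)*((½)*(-2 - 3)/(-3)) = -7 + (5*√(2 + O)/7)*((½)*(-⅓)*(-5)) = -7 + (5*√(2 + O)/7)*(⅚) = -7 + 25*√(2 + O)/42)
(u(-2*(-2) - 5)*3)*23 = ((-7 + 25*√(2 + (-2*(-2) - 5))/42)*3)*23 = ((-7 + 25*√(2 + (4 - 5))/42)*3)*23 = ((-7 + 25*√(2 - 1)/42)*3)*23 = ((-7 + 25*√1/42)*3)*23 = ((-7 + (25/42)*1)*3)*23 = ((-7 + 25/42)*3)*23 = -269/42*3*23 = -269/14*23 = -6187/14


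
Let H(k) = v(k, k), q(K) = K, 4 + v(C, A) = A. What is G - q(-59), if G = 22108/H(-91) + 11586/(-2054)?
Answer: -17498916/97565 ≈ -179.36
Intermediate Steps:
v(C, A) = -4 + A
H(k) = -4 + k
G = -23255251/97565 (G = 22108/(-4 - 91) + 11586/(-2054) = 22108/(-95) + 11586*(-1/2054) = 22108*(-1/95) - 5793/1027 = -22108/95 - 5793/1027 = -23255251/97565 ≈ -238.36)
G - q(-59) = -23255251/97565 - 1*(-59) = -23255251/97565 + 59 = -17498916/97565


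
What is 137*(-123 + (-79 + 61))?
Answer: -19317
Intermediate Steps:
137*(-123 + (-79 + 61)) = 137*(-123 - 18) = 137*(-141) = -19317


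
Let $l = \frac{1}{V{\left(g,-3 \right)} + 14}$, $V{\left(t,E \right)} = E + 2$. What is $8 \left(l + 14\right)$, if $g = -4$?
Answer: $\frac{1464}{13} \approx 112.62$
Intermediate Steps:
$V{\left(t,E \right)} = 2 + E$
$l = \frac{1}{13}$ ($l = \frac{1}{\left(2 - 3\right) + 14} = \frac{1}{-1 + 14} = \frac{1}{13} \approx 0.076923$)
$8 \left(l + 14\right) = 8 \left(\frac{1}{13} + 14\right) = 8 \cdot \frac{183}{13} = \frac{1464}{13}$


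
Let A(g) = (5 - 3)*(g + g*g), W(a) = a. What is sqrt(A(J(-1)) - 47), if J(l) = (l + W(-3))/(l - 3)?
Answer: I*sqrt(43) ≈ 6.5574*I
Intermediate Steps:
J(l) = 1 (J(l) = (l - 3)/(l - 3) = (-3 + l)/(-3 + l) = 1)
A(g) = 2*g + 2*g**2 (A(g) = 2*(g + g**2) = 2*g + 2*g**2)
sqrt(A(J(-1)) - 47) = sqrt(2*1*(1 + 1) - 47) = sqrt(2*1*2 - 47) = sqrt(4 - 47) = sqrt(-43) = I*sqrt(43)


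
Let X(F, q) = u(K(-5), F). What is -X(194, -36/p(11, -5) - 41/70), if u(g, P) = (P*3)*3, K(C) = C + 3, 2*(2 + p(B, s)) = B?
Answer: -1746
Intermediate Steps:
p(B, s) = -2 + B/2
K(C) = 3 + C
u(g, P) = 9*P (u(g, P) = (3*P)*3 = 9*P)
X(F, q) = 9*F
-X(194, -36/p(11, -5) - 41/70) = -9*194 = -1*1746 = -1746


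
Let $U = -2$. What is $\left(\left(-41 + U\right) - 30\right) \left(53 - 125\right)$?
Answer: $5256$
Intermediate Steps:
$\left(\left(-41 + U\right) - 30\right) \left(53 - 125\right) = \left(\left(-41 - 2\right) - 30\right) \left(53 - 125\right) = \left(-43 - 30\right) \left(-72\right) = \left(-73\right) \left(-72\right) = 5256$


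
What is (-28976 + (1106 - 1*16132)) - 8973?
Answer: -52975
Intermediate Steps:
(-28976 + (1106 - 1*16132)) - 8973 = (-28976 + (1106 - 16132)) - 8973 = (-28976 - 15026) - 8973 = -44002 - 8973 = -52975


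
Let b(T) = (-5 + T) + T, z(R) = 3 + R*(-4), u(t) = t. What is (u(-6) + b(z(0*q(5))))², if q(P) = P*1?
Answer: 25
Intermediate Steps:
q(P) = P
z(R) = 3 - 4*R
b(T) = -5 + 2*T
(u(-6) + b(z(0*q(5))))² = (-6 + (-5 + 2*(3 - 0*5)))² = (-6 + (-5 + 2*(3 - 4*0)))² = (-6 + (-5 + 2*(3 + 0)))² = (-6 + (-5 + 2*3))² = (-6 + (-5 + 6))² = (-6 + 1)² = (-5)² = 25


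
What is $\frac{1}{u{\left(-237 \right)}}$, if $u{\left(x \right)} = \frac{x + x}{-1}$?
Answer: $\frac{1}{474} \approx 0.0021097$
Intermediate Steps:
$u{\left(x \right)} = - 2 x$
$\frac{1}{u{\left(-237 \right)}} = \frac{1}{\left(-2\right) \left(-237\right)} = \frac{1}{474}$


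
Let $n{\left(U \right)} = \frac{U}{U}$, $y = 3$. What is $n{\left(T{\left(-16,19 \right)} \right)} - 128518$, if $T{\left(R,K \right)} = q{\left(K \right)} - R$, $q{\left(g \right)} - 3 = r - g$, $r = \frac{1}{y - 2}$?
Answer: $-128517$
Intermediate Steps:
$r = 1$ ($r = \frac{1}{3 - 2} = 1^{-1} = 1$)
$q{\left(g \right)} = 4 - g$ ($q{\left(g \right)} = 3 - \left(-1 + g\right) = 4 - g$)
$T{\left(R,K \right)} = 4 - K - R$ ($T{\left(R,K \right)} = \left(4 - K\right) - R = 4 - K - R$)
$n{\left(U \right)} = 1$
$n{\left(T{\left(-16,19 \right)} \right)} - 128518 = 1 - 128518 = -128517$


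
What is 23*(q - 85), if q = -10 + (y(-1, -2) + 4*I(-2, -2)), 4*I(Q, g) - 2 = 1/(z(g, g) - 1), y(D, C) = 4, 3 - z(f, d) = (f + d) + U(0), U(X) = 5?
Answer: -2024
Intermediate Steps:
z(f, d) = -2 - d - f (z(f, d) = 3 - ((f + d) + 5) = 3 - ((d + f) + 5) = 3 - (5 + d + f) = 3 + (-5 - d - f) = -2 - d - f)
I(Q, g) = ½ + 1/(4*(-3 - 2*g)) (I(Q, g) = ½ + 1/(4*((-2 - g - g) - 1)) = ½ + 1/(4*((-2 - 2*g) - 1)) = ½ + 1/(4*(-3 - 2*g)))
q = -3 (q = -10 + (4 + 4*((5 + 4*(-2))/(4*(3 + 2*(-2))))) = -10 + (4 + 4*((5 - 8)/(4*(3 - 4)))) = -10 + (4 + 4*((¼)*(-3)/(-1))) = -10 + (4 + 4*((¼)*(-1)*(-3))) = -10 + (4 + 4*(¾)) = -10 + (4 + 3) = -10 + 7 = -3)
23*(q - 85) = 23*(-3 - 85) = 23*(-88) = -2024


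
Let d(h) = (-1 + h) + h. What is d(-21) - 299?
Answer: -342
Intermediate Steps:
d(h) = -1 + 2*h
d(-21) - 299 = (-1 + 2*(-21)) - 299 = (-1 - 42) - 299 = -43 - 299 = -342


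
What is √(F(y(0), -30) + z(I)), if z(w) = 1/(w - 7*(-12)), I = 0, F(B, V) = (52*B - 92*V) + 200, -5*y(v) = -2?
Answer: √131453805/210 ≈ 54.597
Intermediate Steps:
y(v) = ⅖ (y(v) = -⅕*(-2) = ⅖)
F(B, V) = 200 - 92*V + 52*B (F(B, V) = (-92*V + 52*B) + 200 = 200 - 92*V + 52*B)
z(w) = 1/(84 + w) (z(w) = 1/(w + 84) = 1/(84 + w))
√(F(y(0), -30) + z(I)) = √((200 - 92*(-30) + 52*(⅖)) + 1/(84 + 0)) = √((200 + 2760 + 104/5) + 1/84) = √(14904/5 + 1/84) = √(1251941/420) = √131453805/210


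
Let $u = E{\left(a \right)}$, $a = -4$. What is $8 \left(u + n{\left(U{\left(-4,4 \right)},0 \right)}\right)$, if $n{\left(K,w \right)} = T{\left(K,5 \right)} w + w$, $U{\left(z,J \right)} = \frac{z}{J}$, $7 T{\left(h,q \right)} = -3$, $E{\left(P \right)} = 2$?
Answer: $16$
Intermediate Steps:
$T{\left(h,q \right)} = - \frac{3}{7}$ ($T{\left(h,q \right)} = \frac{1}{7} \left(-3\right) = - \frac{3}{7}$)
$n{\left(K,w \right)} = \frac{4 w}{7}$ ($n{\left(K,w \right)} = - \frac{3 w}{7} + w = \frac{4 w}{7}$)
$u = 2$
$8 \left(u + n{\left(U{\left(-4,4 \right)},0 \right)}\right) = 8 \left(2 + \frac{4}{7} \cdot 0\right) = 8 \left(2 + 0\right) = 8 \cdot 2 = 16$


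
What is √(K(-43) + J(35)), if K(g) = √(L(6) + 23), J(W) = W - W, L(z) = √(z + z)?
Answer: (23 + 2*√3)^(¼) ≈ 2.2681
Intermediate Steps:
L(z) = √2*√z (L(z) = √(2*z) = √2*√z)
J(W) = 0
K(g) = √(23 + 2*√3) (K(g) = √(√2*√6 + 23) = √(2*√3 + 23) = √(23 + 2*√3))
√(K(-43) + J(35)) = √(√(23 + 2*√3) + 0) = √(√(23 + 2*√3)) = (23 + 2*√3)^(¼)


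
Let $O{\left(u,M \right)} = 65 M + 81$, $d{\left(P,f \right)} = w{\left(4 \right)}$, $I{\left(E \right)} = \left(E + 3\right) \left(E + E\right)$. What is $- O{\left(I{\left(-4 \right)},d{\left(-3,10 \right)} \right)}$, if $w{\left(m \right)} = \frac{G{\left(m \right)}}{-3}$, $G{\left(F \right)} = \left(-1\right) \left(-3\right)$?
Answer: $-16$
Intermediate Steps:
$G{\left(F \right)} = 3$
$w{\left(m \right)} = -1$ ($w{\left(m \right)} = \frac{3}{-3} = 3 \left(- \frac{1}{3}\right) = -1$)
$I{\left(E \right)} = 2 E \left(3 + E\right)$ ($I{\left(E \right)} = \left(3 + E\right) 2 E = 2 E \left(3 + E\right)$)
$d{\left(P,f \right)} = -1$
$O{\left(u,M \right)} = 81 + 65 M$
$- O{\left(I{\left(-4 \right)},d{\left(-3,10 \right)} \right)} = - (81 + 65 \left(-1\right)) = - (81 - 65) = \left(-1\right) 16 = -16$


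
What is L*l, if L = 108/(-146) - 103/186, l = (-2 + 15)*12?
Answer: -456638/2263 ≈ -201.78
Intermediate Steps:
l = 156 (l = 13*12 = 156)
L = -17563/13578 (L = 108*(-1/146) - 103*1/186 = -54/73 - 103/186 = -17563/13578 ≈ -1.2935)
L*l = -17563/13578*156 = -456638/2263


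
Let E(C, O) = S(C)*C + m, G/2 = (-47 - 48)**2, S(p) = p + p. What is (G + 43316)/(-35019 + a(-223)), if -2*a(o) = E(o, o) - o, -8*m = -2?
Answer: -490928/678877 ≈ -0.72315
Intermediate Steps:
m = 1/4 (m = -1/8*(-2) = 1/4 ≈ 0.25000)
S(p) = 2*p
G = 18050 (G = 2*(-47 - 48)**2 = 2*(-95)**2 = 2*9025 = 18050)
E(C, O) = 1/4 + 2*C**2 (E(C, O) = (2*C)*C + 1/4 = 2*C**2 + 1/4 = 1/4 + 2*C**2)
a(o) = -1/8 + o/2 - o**2 (a(o) = -((1/4 + 2*o**2) - o)/2 = -(1/4 - o + 2*o**2)/2 = -1/8 + o/2 - o**2)
(G + 43316)/(-35019 + a(-223)) = (18050 + 43316)/(-35019 + (-1/8 + (1/2)*(-223) - 1*(-223)**2)) = 61366/(-35019 + (-1/8 - 223/2 - 1*49729)) = 61366/(-35019 + (-1/8 - 223/2 - 49729)) = 61366/(-35019 - 398725/8) = 61366/(-678877/8) = 61366*(-8/678877) = -490928/678877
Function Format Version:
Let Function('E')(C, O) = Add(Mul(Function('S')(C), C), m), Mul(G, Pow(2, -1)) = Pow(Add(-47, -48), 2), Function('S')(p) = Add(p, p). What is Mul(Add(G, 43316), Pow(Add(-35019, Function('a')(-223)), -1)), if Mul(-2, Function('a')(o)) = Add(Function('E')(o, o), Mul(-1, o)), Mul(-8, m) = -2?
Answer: Rational(-490928, 678877) ≈ -0.72315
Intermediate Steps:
m = Rational(1, 4) (m = Mul(Rational(-1, 8), -2) = Rational(1, 4) ≈ 0.25000)
Function('S')(p) = Mul(2, p)
G = 18050 (G = Mul(2, Pow(Add(-47, -48), 2)) = Mul(2, Pow(-95, 2)) = Mul(2, 9025) = 18050)
Function('E')(C, O) = Add(Rational(1, 4), Mul(2, Pow(C, 2))) (Function('E')(C, O) = Add(Mul(Mul(2, C), C), Rational(1, 4)) = Add(Mul(2, Pow(C, 2)), Rational(1, 4)) = Add(Rational(1, 4), Mul(2, Pow(C, 2))))
Function('a')(o) = Add(Rational(-1, 8), Mul(Rational(1, 2), o), Mul(-1, Pow(o, 2))) (Function('a')(o) = Mul(Rational(-1, 2), Add(Add(Rational(1, 4), Mul(2, Pow(o, 2))), Mul(-1, o))) = Mul(Rational(-1, 2), Add(Rational(1, 4), Mul(-1, o), Mul(2, Pow(o, 2)))) = Add(Rational(-1, 8), Mul(Rational(1, 2), o), Mul(-1, Pow(o, 2))))
Mul(Add(G, 43316), Pow(Add(-35019, Function('a')(-223)), -1)) = Mul(Add(18050, 43316), Pow(Add(-35019, Add(Rational(-1, 8), Mul(Rational(1, 2), -223), Mul(-1, Pow(-223, 2)))), -1)) = Mul(61366, Pow(Add(-35019, Add(Rational(-1, 8), Rational(-223, 2), Mul(-1, 49729))), -1)) = Mul(61366, Pow(Add(-35019, Add(Rational(-1, 8), Rational(-223, 2), -49729)), -1)) = Mul(61366, Pow(Add(-35019, Rational(-398725, 8)), -1)) = Mul(61366, Pow(Rational(-678877, 8), -1)) = Mul(61366, Rational(-8, 678877)) = Rational(-490928, 678877)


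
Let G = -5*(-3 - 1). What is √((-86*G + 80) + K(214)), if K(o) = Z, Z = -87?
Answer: I*√1727 ≈ 41.557*I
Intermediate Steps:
K(o) = -87
G = 20 (G = -5*(-4) = 20)
√((-86*G + 80) + K(214)) = √((-86*20 + 80) - 87) = √((-1720 + 80) - 87) = √(-1640 - 87) = √(-1727) = I*√1727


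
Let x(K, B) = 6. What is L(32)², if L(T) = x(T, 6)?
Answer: 36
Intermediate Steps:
L(T) = 6
L(32)² = 6² = 36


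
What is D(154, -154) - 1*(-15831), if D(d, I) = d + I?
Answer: 15831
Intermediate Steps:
D(d, I) = I + d
D(154, -154) - 1*(-15831) = (-154 + 154) - 1*(-15831) = 0 + 15831 = 15831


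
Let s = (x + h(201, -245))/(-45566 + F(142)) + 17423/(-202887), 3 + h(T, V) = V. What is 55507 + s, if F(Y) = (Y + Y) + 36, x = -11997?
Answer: 169848751172557/3059941734 ≈ 55507.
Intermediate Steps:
F(Y) = 36 + 2*Y (F(Y) = 2*Y + 36 = 36 + 2*Y)
h(T, V) = -3 + V
s = 565343419/3059941734 (s = (-11997 + (-3 - 245))/(-45566 + (36 + 2*142)) + 17423/(-202887) = (-11997 - 248)/(-45566 + (36 + 284)) + 17423*(-1/202887) = -12245/(-45566 + 320) - 17423/202887 = -12245/(-45246) - 17423/202887 = -12245*(-1/45246) - 17423/202887 = 12245/45246 - 17423/202887 = 565343419/3059941734 ≈ 0.18476)
55507 + s = 55507 + 565343419/3059941734 = 169848751172557/3059941734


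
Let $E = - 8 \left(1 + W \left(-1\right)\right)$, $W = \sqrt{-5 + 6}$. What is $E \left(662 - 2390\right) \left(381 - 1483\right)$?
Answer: $0$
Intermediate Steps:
$W = 1$ ($W = \sqrt{1} = 1$)
$E = 0$ ($E = - 8 \left(1 + 1 \left(-1\right)\right) = - 8 \left(1 - 1\right) = \left(-8\right) 0 = 0$)
$E \left(662 - 2390\right) \left(381 - 1483\right) = 0 \left(662 - 2390\right) \left(381 - 1483\right) = 0 \left(\left(-1728\right) \left(-1102\right)\right) = 0 \cdot 1904256 = 0$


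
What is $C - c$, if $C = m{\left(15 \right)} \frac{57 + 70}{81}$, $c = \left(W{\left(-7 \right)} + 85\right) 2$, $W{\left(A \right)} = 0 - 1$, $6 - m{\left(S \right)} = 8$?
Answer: $- \frac{13862}{81} \approx -171.14$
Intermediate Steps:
$m{\left(S \right)} = -2$ ($m{\left(S \right)} = 6 - 8 = -2$)
$W{\left(A \right)} = -1$
$c = 168$ ($c = \left(-1 + 85\right) 2 = 84 \cdot 2 = 168$)
$C = - \frac{254}{81}$ ($C = - 2 \frac{57 + 70}{81} = - 2 \cdot 127 \cdot \frac{1}{81} = \left(-2\right) \frac{127}{81} = - \frac{254}{81} \approx -3.1358$)
$C - c = - \frac{254}{81} - 168 = - \frac{13862}{81}$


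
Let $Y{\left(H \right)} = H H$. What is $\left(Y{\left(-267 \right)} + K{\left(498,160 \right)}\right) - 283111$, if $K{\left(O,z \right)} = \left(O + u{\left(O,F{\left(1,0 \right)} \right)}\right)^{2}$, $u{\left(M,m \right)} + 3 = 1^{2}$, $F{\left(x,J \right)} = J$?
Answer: $34194$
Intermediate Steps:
$Y{\left(H \right)} = H^{2}$
$u{\left(M,m \right)} = -2$ ($u{\left(M,m \right)} = -3 + 1^{2} = -3 + 1 = -2$)
$K{\left(O,z \right)} = \left(-2 + O\right)^{2}$ ($K{\left(O,z \right)} = \left(O - 2\right)^{2} = \left(-2 + O\right)^{2}$)
$\left(Y{\left(-267 \right)} + K{\left(498,160 \right)}\right) - 283111 = \left(\left(-267\right)^{2} + \left(-2 + 498\right)^{2}\right) - 283111 = \left(71289 + 496^{2}\right) - 283111 = \left(71289 + 246016\right) - 283111 = 317305 - 283111 = 34194$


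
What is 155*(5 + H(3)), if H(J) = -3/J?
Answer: 620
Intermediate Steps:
155*(5 + H(3)) = 155*(5 - 3/3) = 155*(5 - 3*⅓) = 155*(5 - 1) = 155*4 = 620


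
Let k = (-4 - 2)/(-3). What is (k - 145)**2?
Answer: 20449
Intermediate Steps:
k = 2 (k = -1/3*(-6) = 2)
(k - 145)**2 = (2 - 145)**2 = (-143)**2 = 20449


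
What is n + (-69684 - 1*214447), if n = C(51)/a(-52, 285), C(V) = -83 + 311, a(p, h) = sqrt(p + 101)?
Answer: -1988689/7 ≈ -2.8410e+5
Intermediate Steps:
a(p, h) = sqrt(101 + p)
C(V) = 228
n = 228/7 (n = 228/(sqrt(101 - 52)) = 228/(sqrt(49)) = 228/7 ≈ 32.571)
n + (-69684 - 1*214447) = 228/7 + (-69684 - 1*214447) = 228/7 + (-69684 - 214447) = 228/7 - 284131 = -1988689/7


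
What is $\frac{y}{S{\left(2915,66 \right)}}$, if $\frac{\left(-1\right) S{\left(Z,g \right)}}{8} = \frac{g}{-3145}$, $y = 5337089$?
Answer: $\frac{16785144905}{528} \approx 3.179 \cdot 10^{7}$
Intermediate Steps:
$S{\left(Z,g \right)} = \frac{8 g}{3145}$ ($S{\left(Z,g \right)} = - 8 \frac{g}{-3145} = - 8 g \left(- \frac{1}{3145}\right) = - 8 \left(- \frac{g}{3145}\right) = \frac{8 g}{3145}$)
$\frac{y}{S{\left(2915,66 \right)}} = \frac{5337089}{\frac{8}{3145} \cdot 66} = \frac{5337089}{\frac{528}{3145}} = 5337089 \cdot \frac{3145}{528} = \frac{16785144905}{528}$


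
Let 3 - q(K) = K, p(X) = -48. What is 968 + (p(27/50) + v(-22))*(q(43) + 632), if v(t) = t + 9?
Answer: -35144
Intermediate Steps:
v(t) = 9 + t
q(K) = 3 - K
968 + (p(27/50) + v(-22))*(q(43) + 632) = 968 + (-48 + (9 - 22))*((3 - 1*43) + 632) = 968 + (-48 - 13)*((3 - 43) + 632) = 968 - 61*(-40 + 632) = 968 - 61*592 = 968 - 36112 = -35144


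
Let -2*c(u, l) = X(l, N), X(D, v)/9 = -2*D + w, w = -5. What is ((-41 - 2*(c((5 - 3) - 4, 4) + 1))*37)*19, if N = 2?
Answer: -112480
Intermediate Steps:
X(D, v) = -45 - 18*D (X(D, v) = 9*(-2*D - 5) = 9*(-5 - 2*D) = -45 - 18*D)
c(u, l) = 45/2 + 9*l (c(u, l) = -(-45 - 18*l)/2 = 45/2 + 9*l)
((-41 - 2*(c((5 - 3) - 4, 4) + 1))*37)*19 = ((-41 - 2*((45/2 + 9*4) + 1))*37)*19 = ((-41 - 2*((45/2 + 36) + 1))*37)*19 = ((-41 - 2*(117/2 + 1))*37)*19 = ((-41 - 2*119/2)*37)*19 = ((-41 - 1*119)*37)*19 = ((-41 - 119)*37)*19 = -160*37*19 = -5920*19 = -112480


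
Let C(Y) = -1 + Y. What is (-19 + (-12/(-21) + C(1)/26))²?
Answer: 16641/49 ≈ 339.61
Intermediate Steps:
(-19 + (-12/(-21) + C(1)/26))² = (-19 + (-12/(-21) + (-1 + 1)/26))² = (-19 + (-12*(-1/21) + 0*(1/26)))² = (-19 + (4/7 + 0))² = (-19 + 4/7)² = (-129/7)² = 16641/49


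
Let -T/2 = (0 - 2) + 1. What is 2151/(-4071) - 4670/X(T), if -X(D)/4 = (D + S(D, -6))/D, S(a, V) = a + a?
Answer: 3164293/8142 ≈ 388.64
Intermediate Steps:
T = 2 (T = -2*((0 - 2) + 1) = -2*(-2 + 1) = -2*(-1) = 2)
S(a, V) = 2*a
X(D) = -12 (X(D) = -4*(D + 2*D)/D = -4*3*D/D = -4*3 = -12)
2151/(-4071) - 4670/X(T) = 2151/(-4071) - 4670/(-12) = 2151*(-1/4071) - 4670*(-1/12) = -717/1357 + 2335/6 = 3164293/8142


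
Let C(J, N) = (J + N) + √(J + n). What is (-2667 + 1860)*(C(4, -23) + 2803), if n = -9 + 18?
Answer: -2246688 - 807*√13 ≈ -2.2496e+6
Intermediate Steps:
n = 9
C(J, N) = J + N + √(9 + J) (C(J, N) = (J + N) + √(J + 9) = (J + N) + √(9 + J) = J + N + √(9 + J))
(-2667 + 1860)*(C(4, -23) + 2803) = (-2667 + 1860)*((4 - 23 + √(9 + 4)) + 2803) = -807*((4 - 23 + √13) + 2803) = -807*((-19 + √13) + 2803) = -807*(2784 + √13) = -2246688 - 807*√13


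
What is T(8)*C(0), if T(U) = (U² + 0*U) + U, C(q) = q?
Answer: 0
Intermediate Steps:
T(U) = U + U² (T(U) = (U² + 0) + U = U² + U = U + U²)
T(8)*C(0) = (8*(1 + 8))*0 = (8*9)*0 = 72*0 = 0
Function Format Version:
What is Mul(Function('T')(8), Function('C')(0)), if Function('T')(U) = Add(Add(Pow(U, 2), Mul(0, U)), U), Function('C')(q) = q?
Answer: 0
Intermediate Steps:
Function('T')(U) = Add(U, Pow(U, 2)) (Function('T')(U) = Add(Add(Pow(U, 2), 0), U) = Add(Pow(U, 2), U) = Add(U, Pow(U, 2)))
Mul(Function('T')(8), Function('C')(0)) = Mul(Mul(8, Add(1, 8)), 0) = Mul(Mul(8, 9), 0) = Mul(72, 0) = 0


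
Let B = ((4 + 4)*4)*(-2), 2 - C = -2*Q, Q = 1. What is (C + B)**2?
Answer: 3600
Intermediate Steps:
C = 4 (C = 2 - (-2) = 2 - 1*(-2) = 2 + 2 = 4)
B = -64 (B = (8*4)*(-2) = 32*(-2) = -64)
(C + B)**2 = (4 - 64)**2 = (-60)**2 = 3600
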